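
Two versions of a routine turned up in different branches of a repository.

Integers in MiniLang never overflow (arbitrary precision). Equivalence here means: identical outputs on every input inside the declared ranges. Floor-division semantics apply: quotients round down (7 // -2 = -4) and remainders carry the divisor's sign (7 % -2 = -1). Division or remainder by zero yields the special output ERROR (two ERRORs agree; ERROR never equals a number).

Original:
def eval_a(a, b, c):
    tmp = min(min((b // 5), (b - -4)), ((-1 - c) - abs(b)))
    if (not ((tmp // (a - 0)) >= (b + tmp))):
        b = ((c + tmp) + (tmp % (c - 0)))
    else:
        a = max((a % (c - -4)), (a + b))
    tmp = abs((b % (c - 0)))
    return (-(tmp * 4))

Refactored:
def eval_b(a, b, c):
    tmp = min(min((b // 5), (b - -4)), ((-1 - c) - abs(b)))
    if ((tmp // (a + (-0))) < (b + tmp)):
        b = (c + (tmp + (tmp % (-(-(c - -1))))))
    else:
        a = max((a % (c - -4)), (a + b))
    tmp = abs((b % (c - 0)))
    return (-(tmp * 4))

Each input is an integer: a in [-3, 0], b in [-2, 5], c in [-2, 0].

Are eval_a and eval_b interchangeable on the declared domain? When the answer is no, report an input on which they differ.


Try a=-3, b=2, c=-2.
eval_a: tmp = -1; (not ((tmp // (a - 0)) >= (b + tmp))) -> true; b = -4; tmp = 0; return 0
eval_b: tmp = -1; ((tmp // (a + (-0))) < (b + tmp)) -> true; b = -3; tmp = 1; return -4
0 != -4, so the rewrite changes behavior.
verdict: not equivalent; witness: a=-3, b=2, c=-2


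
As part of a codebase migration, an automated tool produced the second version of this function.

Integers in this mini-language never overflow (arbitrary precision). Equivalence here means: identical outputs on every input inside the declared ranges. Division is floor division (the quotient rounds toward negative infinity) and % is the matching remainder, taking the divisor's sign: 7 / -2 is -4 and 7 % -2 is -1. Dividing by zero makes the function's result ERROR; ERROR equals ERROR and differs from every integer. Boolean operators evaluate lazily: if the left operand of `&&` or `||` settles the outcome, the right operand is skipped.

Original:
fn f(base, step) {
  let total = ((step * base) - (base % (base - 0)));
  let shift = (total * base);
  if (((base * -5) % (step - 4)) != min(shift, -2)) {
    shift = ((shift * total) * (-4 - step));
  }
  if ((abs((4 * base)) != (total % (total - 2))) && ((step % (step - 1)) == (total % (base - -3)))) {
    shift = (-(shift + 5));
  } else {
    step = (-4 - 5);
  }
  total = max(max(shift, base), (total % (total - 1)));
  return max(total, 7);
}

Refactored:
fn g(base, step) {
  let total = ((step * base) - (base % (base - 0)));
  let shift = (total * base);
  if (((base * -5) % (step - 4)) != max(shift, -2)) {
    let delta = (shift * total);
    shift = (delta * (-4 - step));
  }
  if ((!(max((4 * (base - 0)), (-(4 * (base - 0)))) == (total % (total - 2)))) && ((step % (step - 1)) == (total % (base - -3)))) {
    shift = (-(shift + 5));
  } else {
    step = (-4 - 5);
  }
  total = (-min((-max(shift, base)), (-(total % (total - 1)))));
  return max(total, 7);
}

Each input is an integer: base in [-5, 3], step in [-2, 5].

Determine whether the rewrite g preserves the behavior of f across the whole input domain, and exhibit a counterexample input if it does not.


These are not equivalent — on base=-2, step=-2 the outputs split (64 vs 7).
f: total := 4 | shift := -8 | (((base * -5) % (step - 4)) != min(shift, -2)): true | shift := 64 | ((abs((4 * base)) != (total % (total - 2))) && ((step % (step - 1)) == (total % (base - -3)))): false | step := -9 | total := 64 | result 64
g: total := 4 | shift := -8 | (((base * -5) % (step - 4)) != max(shift, -2)): false | ((!(max((4 * (base - 0)), (-(4 * (base - 0)))) == (total % (total - 2)))) && ((step % (step - 1)) == (total % (base - -3)))): false | step := -9 | total := 1 | result 7
verdict: not equivalent; witness: base=-2, step=-2


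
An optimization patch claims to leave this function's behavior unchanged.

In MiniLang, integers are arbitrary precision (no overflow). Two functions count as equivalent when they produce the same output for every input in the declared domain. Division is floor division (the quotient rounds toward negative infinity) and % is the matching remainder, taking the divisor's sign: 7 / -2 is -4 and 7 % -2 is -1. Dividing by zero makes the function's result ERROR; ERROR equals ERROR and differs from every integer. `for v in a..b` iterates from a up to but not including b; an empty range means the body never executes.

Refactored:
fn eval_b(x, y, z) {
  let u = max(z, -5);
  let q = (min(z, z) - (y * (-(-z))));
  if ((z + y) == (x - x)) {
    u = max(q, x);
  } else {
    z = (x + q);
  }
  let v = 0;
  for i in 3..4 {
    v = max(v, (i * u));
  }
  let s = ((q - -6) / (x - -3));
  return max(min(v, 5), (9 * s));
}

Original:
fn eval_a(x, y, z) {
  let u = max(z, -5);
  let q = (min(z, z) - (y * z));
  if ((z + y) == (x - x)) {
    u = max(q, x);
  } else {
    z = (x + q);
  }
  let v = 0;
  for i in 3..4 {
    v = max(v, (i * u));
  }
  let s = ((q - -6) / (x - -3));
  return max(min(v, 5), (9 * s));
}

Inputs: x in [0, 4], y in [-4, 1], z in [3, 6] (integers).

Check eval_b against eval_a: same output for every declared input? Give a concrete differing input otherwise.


Differences: same computation, different form — yet all 120 inputs agree.
verdict: equivalent


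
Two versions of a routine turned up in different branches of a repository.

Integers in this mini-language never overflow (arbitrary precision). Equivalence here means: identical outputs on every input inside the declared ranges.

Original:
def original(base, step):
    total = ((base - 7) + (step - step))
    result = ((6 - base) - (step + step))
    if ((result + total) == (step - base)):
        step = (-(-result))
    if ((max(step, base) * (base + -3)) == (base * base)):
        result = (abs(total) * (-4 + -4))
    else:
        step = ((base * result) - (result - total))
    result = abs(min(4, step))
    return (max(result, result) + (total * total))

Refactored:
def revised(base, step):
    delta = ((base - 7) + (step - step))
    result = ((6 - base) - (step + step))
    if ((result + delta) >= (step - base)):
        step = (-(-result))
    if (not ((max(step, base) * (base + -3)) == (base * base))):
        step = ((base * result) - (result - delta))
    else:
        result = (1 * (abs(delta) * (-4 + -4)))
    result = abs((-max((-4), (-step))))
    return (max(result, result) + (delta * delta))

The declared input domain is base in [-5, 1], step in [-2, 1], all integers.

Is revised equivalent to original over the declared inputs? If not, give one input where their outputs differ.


Try base=0, step=-2.
original: total = -7; result = 10; ((result + total) == (step - base)) -> false; ((max(step, base) * (base + -3)) == (base * base)) -> true; result = -56; result = 2; return 51
revised: delta = -7; result = 10; ((result + delta) >= (step - base)) -> true; step = 10; (not ((max(step, base) * (base + -3)) == (base * base))) -> true; step = -17; result = 17; return 66
51 != 66, so the rewrite changes behavior.
verdict: not equivalent; witness: base=0, step=-2


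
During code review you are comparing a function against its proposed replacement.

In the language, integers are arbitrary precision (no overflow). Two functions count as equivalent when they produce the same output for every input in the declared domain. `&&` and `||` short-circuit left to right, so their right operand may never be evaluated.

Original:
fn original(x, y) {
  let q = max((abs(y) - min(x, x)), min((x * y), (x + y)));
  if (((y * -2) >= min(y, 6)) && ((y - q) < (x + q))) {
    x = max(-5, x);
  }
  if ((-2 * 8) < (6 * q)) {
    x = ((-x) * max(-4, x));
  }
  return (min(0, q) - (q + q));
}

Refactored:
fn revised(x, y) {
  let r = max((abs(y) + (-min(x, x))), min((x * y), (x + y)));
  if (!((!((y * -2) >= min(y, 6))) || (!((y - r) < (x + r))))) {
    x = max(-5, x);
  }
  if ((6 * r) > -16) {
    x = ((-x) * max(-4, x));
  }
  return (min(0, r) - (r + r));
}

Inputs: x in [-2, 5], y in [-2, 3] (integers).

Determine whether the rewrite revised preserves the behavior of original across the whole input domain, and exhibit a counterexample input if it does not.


Side by side, the visible changes include: comparison usage differs, and local variable names differ, and boolean connective usage differs, and arithmetic usage differs, and constant usage differs.
As a probe, take x=-2, y=1: original runs q becomes 3; next (((y * -2) >= min(y, 6)) && ((y - q) < (x + q))) evaluates to false; next ((-2 * 8) < (6 * q)) evaluates to true; next x becomes -4; next final value -6; revised runs r becomes 3; next (!((!((y * -2) >= min(y, 6))) || (!((y - r) < (x + r))))) evaluates to false; next ((6 * r) > -16) evaluates to true; next x becomes -4; next final value -6; both end at -6.
Every one of the 48 inputs gives matching results.
verdict: equivalent


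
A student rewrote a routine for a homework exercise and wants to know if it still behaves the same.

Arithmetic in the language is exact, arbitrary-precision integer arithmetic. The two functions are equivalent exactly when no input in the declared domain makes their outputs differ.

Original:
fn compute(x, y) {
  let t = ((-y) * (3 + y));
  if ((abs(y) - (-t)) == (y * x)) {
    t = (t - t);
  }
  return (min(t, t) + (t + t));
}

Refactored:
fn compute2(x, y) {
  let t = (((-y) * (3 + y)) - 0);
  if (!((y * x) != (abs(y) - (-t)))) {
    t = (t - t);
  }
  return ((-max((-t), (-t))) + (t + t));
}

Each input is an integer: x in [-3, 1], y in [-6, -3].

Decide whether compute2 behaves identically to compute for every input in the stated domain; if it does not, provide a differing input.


Reading the diff, among the changes: arithmetic usage differs, plus min/max/abs usage differs, plus comparison usage differs, plus boolean connective usage differs, plus constant usage differs.
Spot check at x=-1, y=-5 — compute: t := -10 | ((abs(y) - (-t)) == (y * x)): false | result -30. compute2: t := -10 | (!((y * x) != (abs(y) - (-t)))): false | result -30. Both give -30.
Checked all 20 inputs in the declared domain: the outputs agree on every one.
verdict: equivalent


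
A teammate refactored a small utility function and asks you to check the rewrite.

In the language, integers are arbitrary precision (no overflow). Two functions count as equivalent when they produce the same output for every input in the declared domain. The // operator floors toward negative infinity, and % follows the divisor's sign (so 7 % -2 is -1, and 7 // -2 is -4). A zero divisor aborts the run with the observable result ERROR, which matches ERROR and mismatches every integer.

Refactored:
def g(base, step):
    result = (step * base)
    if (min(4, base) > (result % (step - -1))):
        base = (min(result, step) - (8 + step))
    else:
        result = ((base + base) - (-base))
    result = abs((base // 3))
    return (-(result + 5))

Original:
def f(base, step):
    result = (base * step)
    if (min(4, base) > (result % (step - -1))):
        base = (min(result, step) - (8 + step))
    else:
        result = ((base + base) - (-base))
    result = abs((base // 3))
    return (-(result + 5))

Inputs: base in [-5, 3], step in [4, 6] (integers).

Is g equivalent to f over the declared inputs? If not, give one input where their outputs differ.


Although same computation, different form, 27/27 inputs agree.
verdict: equivalent


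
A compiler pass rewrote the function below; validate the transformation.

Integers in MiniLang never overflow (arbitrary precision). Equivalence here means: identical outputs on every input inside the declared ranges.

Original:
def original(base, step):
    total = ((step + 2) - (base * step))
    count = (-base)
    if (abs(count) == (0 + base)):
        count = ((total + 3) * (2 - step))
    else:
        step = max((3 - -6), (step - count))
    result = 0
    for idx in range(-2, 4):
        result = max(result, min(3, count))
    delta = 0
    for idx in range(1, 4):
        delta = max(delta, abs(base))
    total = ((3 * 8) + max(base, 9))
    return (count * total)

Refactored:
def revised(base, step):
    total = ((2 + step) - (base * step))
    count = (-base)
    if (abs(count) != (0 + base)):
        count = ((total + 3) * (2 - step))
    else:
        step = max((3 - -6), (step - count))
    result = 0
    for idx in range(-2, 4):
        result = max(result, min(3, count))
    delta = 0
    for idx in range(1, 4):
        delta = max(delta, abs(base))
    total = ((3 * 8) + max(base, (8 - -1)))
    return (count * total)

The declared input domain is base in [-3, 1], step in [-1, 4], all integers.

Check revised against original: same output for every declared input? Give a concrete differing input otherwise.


There is a counterexample at base=-3, step=0: 99 on one side, 330 on the other.
original: total becomes 2; next count becomes 3; next (abs(count) == (0 + base)) evaluates to false; next step becomes 9; next result becomes 0; next at idx=-2:; next result becomes 3; next at idx=-1:; next result becomes 3; next at idx=0:; next result becomes 3; next at idx=1:; next result becomes 3; next at idx=2:; next result becomes 3; next at idx=3:; next result becomes 3; next delta becomes 0; next at idx=1:; next delta becomes 3; next at idx=2:; next delta becomes 3; next at idx=3:; next delta becomes 3; next total becomes 33; next final value 99
revised: total becomes 2; next count becomes 3; next (abs(count) != (0 + base)) evaluates to true; next count becomes 10; next result becomes 0; next at idx=-2:; next result becomes 3; next at idx=-1:; next result becomes 3; next at idx=0:; next result becomes 3; next at idx=1:; next result becomes 3; next at idx=2:; next result becomes 3; next at idx=3:; next result becomes 3; next delta becomes 0; next at idx=1:; next delta becomes 3; next at idx=2:; next delta becomes 3; next at idx=3:; next delta becomes 3; next total becomes 33; next final value 330
verdict: not equivalent; witness: base=-3, step=0


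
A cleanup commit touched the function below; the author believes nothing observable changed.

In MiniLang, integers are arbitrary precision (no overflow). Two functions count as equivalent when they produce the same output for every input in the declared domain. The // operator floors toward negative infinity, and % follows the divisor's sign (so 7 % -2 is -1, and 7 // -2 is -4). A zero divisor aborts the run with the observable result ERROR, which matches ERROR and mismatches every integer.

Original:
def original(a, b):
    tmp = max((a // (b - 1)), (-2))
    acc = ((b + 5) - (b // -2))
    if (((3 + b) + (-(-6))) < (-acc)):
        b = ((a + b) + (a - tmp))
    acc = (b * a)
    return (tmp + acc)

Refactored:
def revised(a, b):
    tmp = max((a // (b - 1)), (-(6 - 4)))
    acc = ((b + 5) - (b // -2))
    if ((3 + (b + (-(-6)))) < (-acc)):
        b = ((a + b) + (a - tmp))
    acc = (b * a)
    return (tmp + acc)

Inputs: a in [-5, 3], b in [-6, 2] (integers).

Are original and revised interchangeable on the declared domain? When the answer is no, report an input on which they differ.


Reading the diff, among the changes: constant usage differs; also arithmetic usage differs.
Tracing a=-3, b=2: original: tmp = -2; acc = 8; (((3 + b) + (-(-6))) < (-acc)) -> false; acc = -6; return -8 | revised: tmp = -2; acc = 8; ((3 + (b + (-(-6)))) < (-acc)) -> false; acc = -6; return -8 — matching result -8.
An exhaustive pass over the 81 declared inputs shows identical outputs.
verdict: equivalent


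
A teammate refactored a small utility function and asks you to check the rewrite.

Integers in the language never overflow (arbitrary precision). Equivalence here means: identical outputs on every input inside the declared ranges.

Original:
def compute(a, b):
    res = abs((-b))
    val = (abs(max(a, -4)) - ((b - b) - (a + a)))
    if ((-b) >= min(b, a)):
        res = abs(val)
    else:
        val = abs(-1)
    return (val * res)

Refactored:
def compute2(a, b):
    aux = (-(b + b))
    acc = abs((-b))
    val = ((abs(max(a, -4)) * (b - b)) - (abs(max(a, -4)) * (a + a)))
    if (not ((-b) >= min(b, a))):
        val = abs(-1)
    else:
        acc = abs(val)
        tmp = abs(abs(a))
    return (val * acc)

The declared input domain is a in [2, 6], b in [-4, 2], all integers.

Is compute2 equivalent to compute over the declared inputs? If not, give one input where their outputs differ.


The rewrite breaks on a=2, b=-4, where the results are 36 and -64.
compute: res becomes 4; next val becomes 6; next ((-b) >= min(b, a)) evaluates to true; next res becomes 6; next final value 36
compute2: aux becomes 8; next acc becomes 4; next val becomes -8; next (not ((-b) >= min(b, a))) evaluates to false; next acc becomes 8; next tmp becomes 2; next final value -64
verdict: not equivalent; witness: a=2, b=-4


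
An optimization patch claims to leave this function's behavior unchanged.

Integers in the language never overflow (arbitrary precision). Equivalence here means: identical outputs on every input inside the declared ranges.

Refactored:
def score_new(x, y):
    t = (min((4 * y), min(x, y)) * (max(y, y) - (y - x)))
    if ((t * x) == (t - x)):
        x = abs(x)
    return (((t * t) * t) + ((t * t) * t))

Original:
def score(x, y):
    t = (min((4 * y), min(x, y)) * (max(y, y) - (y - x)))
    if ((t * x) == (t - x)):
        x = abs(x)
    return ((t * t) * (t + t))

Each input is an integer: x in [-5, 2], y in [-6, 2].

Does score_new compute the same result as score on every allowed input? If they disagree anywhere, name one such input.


Comparing the listings, the differences include: arithmetic usage differs.
One worked example (x=1, y=-3) — score: t=-12, then ((t * x) == (t - x)) is false, then returns -3456; score_new: t=-12, then ((t * x) == (t - x)) is false, then returns -3456; agreement on -3456.
An exhaustive pass over the 72 declared inputs shows identical outputs.
verdict: equivalent


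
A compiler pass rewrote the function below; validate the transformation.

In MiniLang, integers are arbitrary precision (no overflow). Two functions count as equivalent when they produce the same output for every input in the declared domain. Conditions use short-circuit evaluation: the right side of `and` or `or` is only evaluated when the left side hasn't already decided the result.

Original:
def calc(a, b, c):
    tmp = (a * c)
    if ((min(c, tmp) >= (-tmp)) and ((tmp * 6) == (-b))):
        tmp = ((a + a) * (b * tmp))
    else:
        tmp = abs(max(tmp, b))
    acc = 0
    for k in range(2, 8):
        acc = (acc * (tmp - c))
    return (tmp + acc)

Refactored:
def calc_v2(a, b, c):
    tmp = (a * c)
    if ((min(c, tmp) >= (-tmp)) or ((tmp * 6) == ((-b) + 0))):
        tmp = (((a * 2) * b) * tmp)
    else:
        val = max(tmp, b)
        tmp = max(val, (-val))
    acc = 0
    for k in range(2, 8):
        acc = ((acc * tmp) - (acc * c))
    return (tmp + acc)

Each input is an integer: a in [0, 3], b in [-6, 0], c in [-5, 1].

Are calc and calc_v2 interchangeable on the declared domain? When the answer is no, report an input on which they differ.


These are not equivalent — on a=1, b=-5, c=1 the outputs split (1 vs -10).
calc: tmp=1, then ((min(c, tmp) >= (-tmp)) and ((tmp * 6) == (-b))) is false, then tmp=1, then acc=0, then (k=2), then acc=0, then (k=3), then acc=0, then (k=4), then acc=0, then (k=5), then acc=0, then (k=6), then acc=0, then (k=7), then acc=0, then returns 1
calc_v2: tmp=1, then ((min(c, tmp) >= (-tmp)) or ((tmp * 6) == ((-b) + 0))) is true, then tmp=-10, then acc=0, then (k=2), then acc=0, then (k=3), then acc=0, then (k=4), then acc=0, then (k=5), then acc=0, then (k=6), then acc=0, then (k=7), then acc=0, then returns -10
verdict: not equivalent; witness: a=1, b=-5, c=1


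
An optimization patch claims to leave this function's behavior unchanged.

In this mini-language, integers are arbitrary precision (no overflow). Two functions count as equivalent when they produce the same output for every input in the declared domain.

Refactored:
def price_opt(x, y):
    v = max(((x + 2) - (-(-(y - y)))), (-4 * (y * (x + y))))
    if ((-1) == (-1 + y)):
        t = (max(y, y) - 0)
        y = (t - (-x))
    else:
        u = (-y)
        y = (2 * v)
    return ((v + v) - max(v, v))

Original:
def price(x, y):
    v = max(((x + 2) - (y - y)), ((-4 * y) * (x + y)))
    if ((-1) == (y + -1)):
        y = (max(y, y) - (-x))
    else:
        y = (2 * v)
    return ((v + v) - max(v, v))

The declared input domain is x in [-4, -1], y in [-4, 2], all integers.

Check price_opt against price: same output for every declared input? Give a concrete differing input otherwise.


Behavior is preserved: although arithmetic usage differs, local variable names differ, statement counts differ, constant usage differs, the outputs never diverge.
As a probe, take x=-3, y=-1: price runs v becomes -1; next ((-1) == (y + -1)) evaluates to false; next y becomes -2; next final value -1; price_opt runs v becomes -1; next ((-1) == (-1 + y)) evaluates to false; next u becomes 1; next y becomes -2; next final value -1; both end at -1.
Sweeping the whole domain (28 inputs) finds no disagreement.
verdict: equivalent


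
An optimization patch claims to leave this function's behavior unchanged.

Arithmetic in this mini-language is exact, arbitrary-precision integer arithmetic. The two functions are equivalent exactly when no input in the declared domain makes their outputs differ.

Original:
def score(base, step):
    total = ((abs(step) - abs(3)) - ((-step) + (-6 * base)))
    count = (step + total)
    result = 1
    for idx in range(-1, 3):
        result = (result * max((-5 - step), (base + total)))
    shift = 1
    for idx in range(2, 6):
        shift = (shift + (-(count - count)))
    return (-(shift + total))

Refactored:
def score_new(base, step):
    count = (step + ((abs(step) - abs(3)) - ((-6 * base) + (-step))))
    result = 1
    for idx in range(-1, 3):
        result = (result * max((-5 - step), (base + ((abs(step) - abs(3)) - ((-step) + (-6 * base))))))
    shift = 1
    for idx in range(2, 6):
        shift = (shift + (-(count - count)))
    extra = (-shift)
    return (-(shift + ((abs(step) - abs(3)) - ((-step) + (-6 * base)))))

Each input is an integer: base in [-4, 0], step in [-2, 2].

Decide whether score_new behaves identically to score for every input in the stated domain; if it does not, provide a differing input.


Side by side, the visible changes include: min/max/abs usage differs, plus local variable names differ, plus constant usage differs, plus arithmetic usage differs.
One worked example (base=-4, step=-1) — score: total becomes -27; next count becomes -28; next result becomes 1; next at idx=-1:; next result becomes -4; next at idx=0:; next result becomes 16; next at idx=1:; next result becomes -64; next at idx=2:; next result becomes 256; next shift becomes 1; next at idx=2:; next shift becomes 1; next at idx=3:; next shift becomes 1; next at idx=4:; next shift becomes 1; next at idx=5:; next shift becomes 1; next final value 26; score_new: count becomes -28; next result becomes 1; next at idx=-1:; next result becomes -4; next at idx=0:; next result becomes 16; next at idx=1:; next result becomes -64; next at idx=2:; next result becomes 256; next shift becomes 1; next at idx=2:; next shift becomes 1; next at idx=3:; next shift becomes 1; next at idx=4:; next shift becomes 1; next at idx=5:; next shift becomes 1; next extra becomes -1; next final value 26; agreement on 26.
Across all 25 domain points the two functions coincide.
verdict: equivalent


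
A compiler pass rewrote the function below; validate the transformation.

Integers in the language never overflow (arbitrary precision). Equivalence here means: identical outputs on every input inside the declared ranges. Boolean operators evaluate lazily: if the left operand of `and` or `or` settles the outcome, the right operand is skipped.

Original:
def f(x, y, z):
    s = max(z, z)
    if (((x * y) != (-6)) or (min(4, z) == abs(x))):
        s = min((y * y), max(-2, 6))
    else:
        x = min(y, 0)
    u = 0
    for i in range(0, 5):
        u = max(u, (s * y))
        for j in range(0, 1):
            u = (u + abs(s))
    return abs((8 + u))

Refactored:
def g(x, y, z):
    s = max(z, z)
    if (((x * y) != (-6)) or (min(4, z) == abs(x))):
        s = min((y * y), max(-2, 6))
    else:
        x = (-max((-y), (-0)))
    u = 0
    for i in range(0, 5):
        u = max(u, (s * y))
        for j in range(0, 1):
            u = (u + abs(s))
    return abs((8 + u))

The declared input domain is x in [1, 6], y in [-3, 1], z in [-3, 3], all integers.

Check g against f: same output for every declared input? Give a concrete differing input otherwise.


Comparing the listings, the differences include: min/max/abs usage differs.
Tracing x=4, y=1, z=2: f: s=2, then (((x * y) != (-6)) or (min(4, z) == abs(x))) is true, then s=1, then u=0, then (i=0), then u=1, then (j=0), then u=2, then (i=1), then u=2, then (j=0), then u=3, then (i=2), then u=3, then (j=0), then u=4, then (i=3), then u=4, then (j=0), then u=5, then (i=4), then u=5, then (j=0), then u=6, then returns 14 | g: s=2, then (((x * y) != (-6)) or (min(4, z) == abs(x))) is true, then s=1, then u=0, then (i=0), then u=1, then (j=0), then u=2, then (i=1), then u=2, then (j=0), then u=3, then (i=2), then u=3, then (j=0), then u=4, then (i=3), then u=4, then (j=0), then u=5, then (i=4), then u=5, then (j=0), then u=6, then returns 14 — matching result 14.
Checked all 210 inputs in the declared domain: the outputs agree on every one.
verdict: equivalent


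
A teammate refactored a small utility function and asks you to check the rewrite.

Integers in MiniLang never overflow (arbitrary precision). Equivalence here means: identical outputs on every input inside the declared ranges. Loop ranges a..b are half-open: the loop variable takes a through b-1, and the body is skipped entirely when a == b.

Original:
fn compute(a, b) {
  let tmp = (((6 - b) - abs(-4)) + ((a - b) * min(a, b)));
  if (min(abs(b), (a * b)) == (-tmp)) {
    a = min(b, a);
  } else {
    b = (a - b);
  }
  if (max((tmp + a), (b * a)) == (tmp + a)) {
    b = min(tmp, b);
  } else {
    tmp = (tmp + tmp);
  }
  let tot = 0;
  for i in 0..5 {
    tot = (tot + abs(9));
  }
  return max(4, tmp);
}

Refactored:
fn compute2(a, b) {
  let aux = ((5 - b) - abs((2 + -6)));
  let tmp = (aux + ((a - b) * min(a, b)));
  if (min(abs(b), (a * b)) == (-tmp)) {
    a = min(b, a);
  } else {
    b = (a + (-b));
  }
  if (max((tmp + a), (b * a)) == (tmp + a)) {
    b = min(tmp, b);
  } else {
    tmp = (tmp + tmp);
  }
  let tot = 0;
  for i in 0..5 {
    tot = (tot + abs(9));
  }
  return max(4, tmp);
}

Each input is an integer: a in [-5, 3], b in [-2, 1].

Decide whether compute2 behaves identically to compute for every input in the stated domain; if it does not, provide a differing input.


Not equivalent: a=-5, b=-2 separates them (38 vs 36).
compute: tmp := 19 | (min(abs(b), (a * b)) == (-tmp)): false | b := -3 | (max((tmp + a), (b * a)) == (tmp + a)): false | tmp := 38 | tot := 0 | iter i=0: | tot := 9 | iter i=1: | tot := 18 | iter i=2: | tot := 27 | iter i=3: | tot := 36 | iter i=4: | tot := 45 | result 38
compute2: aux := 3 | tmp := 18 | (min(abs(b), (a * b)) == (-tmp)): false | b := -3 | (max((tmp + a), (b * a)) == (tmp + a)): false | tmp := 36 | tot := 0 | iter i=0: | tot := 9 | iter i=1: | tot := 18 | iter i=2: | tot := 27 | iter i=3: | tot := 36 | iter i=4: | tot := 45 | result 36
verdict: not equivalent; witness: a=-5, b=-2


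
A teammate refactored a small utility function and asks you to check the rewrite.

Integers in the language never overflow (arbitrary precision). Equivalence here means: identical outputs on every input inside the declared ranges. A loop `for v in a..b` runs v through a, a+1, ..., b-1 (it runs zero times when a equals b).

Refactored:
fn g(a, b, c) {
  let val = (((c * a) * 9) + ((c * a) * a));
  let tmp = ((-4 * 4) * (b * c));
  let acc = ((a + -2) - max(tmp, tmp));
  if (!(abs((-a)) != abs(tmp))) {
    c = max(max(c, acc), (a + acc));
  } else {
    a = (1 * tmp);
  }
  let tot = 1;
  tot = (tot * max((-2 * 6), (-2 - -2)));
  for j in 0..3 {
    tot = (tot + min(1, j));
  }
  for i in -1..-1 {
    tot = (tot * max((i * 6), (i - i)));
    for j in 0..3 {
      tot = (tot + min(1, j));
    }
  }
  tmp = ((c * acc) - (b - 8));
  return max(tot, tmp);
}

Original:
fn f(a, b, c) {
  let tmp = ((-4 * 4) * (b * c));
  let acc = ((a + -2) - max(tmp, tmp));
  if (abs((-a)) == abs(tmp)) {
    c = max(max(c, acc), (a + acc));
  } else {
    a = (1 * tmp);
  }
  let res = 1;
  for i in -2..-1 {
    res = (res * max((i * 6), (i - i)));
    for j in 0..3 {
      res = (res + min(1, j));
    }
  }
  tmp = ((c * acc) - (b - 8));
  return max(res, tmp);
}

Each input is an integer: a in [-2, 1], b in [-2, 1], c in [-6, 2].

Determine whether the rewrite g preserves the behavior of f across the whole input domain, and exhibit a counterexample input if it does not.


The two versions differ — the changes include min/max/abs usage differs, plus local variable names differ, plus boolean connective usage differs, plus arithmetic usage differs, plus statement counts differ, plus loop structure differs, plus comparison usage differs, plus constant usage differs.
As a probe, take a=0, b=1, c=0: f runs tmp=0, then acc=-2, then (abs((-a)) == abs(tmp)) is true, then c=0, then res=1, then (i=-2), then res=0, then (j=0), then res=0, then (j=1), then res=1, then (j=2), then res=2, then tmp=7, then returns 7; g runs val=0, then tmp=0, then acc=-2, then (!(abs((-a)) != abs(tmp))) is true, then c=0, then tot=1, then tot=0, then (j=0), then tot=0, then (j=1), then tot=1, then (j=2), then tot=2, then the loop over i runs zero times, then tmp=7, then returns 7; both end at 7.
Every one of the 144 inputs gives matching results.
verdict: equivalent


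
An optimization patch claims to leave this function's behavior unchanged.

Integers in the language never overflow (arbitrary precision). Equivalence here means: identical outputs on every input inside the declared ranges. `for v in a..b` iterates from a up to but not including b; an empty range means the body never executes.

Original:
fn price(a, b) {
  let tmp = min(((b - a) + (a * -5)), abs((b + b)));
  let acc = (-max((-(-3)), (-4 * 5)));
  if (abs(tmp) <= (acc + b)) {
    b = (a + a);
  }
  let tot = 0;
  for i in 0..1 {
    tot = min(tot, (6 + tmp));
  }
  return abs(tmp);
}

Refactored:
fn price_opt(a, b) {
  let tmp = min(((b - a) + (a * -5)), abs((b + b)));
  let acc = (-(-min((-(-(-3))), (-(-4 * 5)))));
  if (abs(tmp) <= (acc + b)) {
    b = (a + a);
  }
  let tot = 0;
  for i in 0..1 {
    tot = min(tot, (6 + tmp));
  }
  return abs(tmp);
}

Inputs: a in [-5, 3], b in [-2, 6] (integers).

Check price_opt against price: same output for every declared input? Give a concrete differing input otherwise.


This is a faithful refactor — min/max/abs usage differs, but the computed results match everywhere.
As a probe, take a=-4, b=4: price runs tmp=8, then acc=-3, then (abs(tmp) <= (acc + b)) is false, then tot=0, then (i=0), then tot=0, then returns 8; price_opt runs tmp=8, then acc=-3, then (abs(tmp) <= (acc + b)) is false, then tot=0, then (i=0), then tot=0, then returns 8; both end at 8.
Sweeping the whole domain (81 inputs) finds no disagreement.
verdict: equivalent


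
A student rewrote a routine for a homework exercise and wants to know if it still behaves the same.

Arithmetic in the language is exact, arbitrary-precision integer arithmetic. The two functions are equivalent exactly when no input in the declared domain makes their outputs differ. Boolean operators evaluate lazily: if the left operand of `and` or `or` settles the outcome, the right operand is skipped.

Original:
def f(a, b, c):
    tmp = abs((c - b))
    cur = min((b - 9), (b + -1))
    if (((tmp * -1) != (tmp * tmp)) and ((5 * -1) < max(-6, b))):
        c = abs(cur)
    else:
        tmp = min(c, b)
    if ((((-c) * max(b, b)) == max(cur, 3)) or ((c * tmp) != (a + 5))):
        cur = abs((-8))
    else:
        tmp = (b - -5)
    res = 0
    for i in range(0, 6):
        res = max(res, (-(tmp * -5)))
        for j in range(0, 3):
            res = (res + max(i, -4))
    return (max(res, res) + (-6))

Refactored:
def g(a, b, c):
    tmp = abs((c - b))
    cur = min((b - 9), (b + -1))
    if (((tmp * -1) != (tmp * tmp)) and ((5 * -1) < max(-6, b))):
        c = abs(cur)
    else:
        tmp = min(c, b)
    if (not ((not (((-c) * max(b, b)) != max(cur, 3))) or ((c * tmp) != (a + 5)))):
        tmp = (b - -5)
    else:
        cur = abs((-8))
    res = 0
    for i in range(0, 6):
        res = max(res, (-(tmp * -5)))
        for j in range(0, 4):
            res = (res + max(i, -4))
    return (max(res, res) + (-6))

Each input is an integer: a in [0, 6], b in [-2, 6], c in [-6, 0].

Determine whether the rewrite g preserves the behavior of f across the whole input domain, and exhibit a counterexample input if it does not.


These are not equivalent — on a=0, b=-2, c=-6 the outputs split (59 vs 74).
f: tmp := 4 | cur := -11 | (((tmp * -1) != (tmp * tmp)) and ((5 * -1) < max(-6, b))): true | c := 11 | ((((-c) * max(b, b)) == max(cur, 3)) or ((c * tmp) != (a + 5))): true | cur := 8 | res := 0 | iter i=0: | res := 20 | iter j=0: | res := 20 | iter j=1: | res := 20 | iter j=2: | res := 20 | iter i=1: | res := 20 | iter j=0: | res := 21 | iter j=1: | res := 22 | iter j=2: | res := 23 | iter i=2: | res := 23 | iter j=0: | res := 25 | iter j=1: | res := 27 | iter j=2: | res := 29 | iter i=3: | res := 29 | iter j=0: | res := 32 | iter j=1: | res := 35 | iter j=2: | res := 38 | iter i=4: | res := 38 | iter j=0: | res := 42 | iter j=1: | res := 46 | iter j=2: | res := 50 | iter i=5: | res := 50 | iter j=0: | res := 55 | iter j=1: | res := 60 | iter j=2: | res := 65 | result 59
g: tmp := 4 | cur := -11 | (((tmp * -1) != (tmp * tmp)) and ((5 * -1) < max(-6, b))): true | c := 11 | (not ((not (((-c) * max(b, b)) != max(cur, 3))) or ((c * tmp) != (a + 5)))): false | cur := 8 | res := 0 | iter i=0: | res := 20 | iter j=0: | res := 20 | iter j=1: | res := 20 | iter j=2: | res := 20 | iter j=3: | res := 20 | iter i=1: | res := 20 | iter j=0: | res := 21 | iter j=1: | res := 22 | iter j=2: | res := 23 | iter j=3: | res := 24 | iter i=2: | res := 24 | iter j=0: | res := 26 | iter j=1: | res := 28 | iter j=2: | res := 30 | iter j=3: | res := 32 | iter i=3: | res := 32 | iter j=0: | res := 35 | iter j=1: | res := 38 | iter j=2: | res := 41 | iter j=3: | res := 44 | iter i=4: | res := 44 | iter j=0: | res := 48 | iter j=1: | res := 52 | iter j=2: | res := 56 | iter j=3: | res := 60 | iter i=5: | res := 60 | iter j=0: | res := 65 | iter j=1: | res := 70 | iter j=2: | res := 75 | iter j=3: | res := 80 | result 74
verdict: not equivalent; witness: a=0, b=-2, c=-6


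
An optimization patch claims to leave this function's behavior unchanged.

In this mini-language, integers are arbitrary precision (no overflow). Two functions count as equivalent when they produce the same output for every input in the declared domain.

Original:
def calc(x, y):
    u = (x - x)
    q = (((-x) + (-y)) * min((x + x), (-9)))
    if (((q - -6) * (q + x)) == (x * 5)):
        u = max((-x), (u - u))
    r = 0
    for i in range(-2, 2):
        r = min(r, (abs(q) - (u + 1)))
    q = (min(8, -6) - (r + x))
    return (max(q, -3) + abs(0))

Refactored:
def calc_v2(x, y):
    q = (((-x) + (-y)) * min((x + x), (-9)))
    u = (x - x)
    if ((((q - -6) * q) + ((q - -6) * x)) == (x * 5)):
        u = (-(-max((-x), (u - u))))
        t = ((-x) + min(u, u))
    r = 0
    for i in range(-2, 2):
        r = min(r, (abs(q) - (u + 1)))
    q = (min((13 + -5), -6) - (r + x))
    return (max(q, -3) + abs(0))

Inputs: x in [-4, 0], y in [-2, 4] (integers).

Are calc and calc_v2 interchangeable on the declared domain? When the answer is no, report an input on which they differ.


Reading the diff, among the changes: local variable names differ, and arithmetic usage differs, and statement counts differ, and constant usage differs, and min/max/abs usage differs.
Spot check at x=-3, y=-2 — calc: u=0, then q=-45, then (((q - -6) * (q + x)) == (x * 5)) is false, then r=0, then (i=-2), then r=0, then (i=-1), then r=0, then (i=0), then r=0, then (i=1), then r=0, then q=-3, then returns -3. calc_v2: q=-45, then u=0, then ((((q - -6) * q) + ((q - -6) * x)) == (x * 5)) is false, then r=0, then (i=-2), then r=0, then (i=-1), then r=0, then (i=0), then r=0, then (i=1), then r=0, then q=-3, then returns -3. Both give -3.
Sweeping the whole domain (35 inputs) finds no disagreement.
verdict: equivalent


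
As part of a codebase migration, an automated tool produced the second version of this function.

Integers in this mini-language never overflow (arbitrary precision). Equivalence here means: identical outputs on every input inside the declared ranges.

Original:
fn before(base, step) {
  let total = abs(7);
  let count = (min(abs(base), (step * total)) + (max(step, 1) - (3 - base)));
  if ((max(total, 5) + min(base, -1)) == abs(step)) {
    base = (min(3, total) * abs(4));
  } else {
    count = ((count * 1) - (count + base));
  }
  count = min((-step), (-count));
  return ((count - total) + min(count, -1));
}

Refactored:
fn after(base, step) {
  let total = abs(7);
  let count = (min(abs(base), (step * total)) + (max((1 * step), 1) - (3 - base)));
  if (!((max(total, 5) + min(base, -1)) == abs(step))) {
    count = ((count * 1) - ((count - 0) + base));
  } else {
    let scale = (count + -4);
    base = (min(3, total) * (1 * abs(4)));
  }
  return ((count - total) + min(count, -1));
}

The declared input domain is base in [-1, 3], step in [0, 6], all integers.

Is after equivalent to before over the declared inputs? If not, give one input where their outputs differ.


On input base=-1, step=0, before returns -9 while after returns -7.
verdict: not equivalent; witness: base=-1, step=0


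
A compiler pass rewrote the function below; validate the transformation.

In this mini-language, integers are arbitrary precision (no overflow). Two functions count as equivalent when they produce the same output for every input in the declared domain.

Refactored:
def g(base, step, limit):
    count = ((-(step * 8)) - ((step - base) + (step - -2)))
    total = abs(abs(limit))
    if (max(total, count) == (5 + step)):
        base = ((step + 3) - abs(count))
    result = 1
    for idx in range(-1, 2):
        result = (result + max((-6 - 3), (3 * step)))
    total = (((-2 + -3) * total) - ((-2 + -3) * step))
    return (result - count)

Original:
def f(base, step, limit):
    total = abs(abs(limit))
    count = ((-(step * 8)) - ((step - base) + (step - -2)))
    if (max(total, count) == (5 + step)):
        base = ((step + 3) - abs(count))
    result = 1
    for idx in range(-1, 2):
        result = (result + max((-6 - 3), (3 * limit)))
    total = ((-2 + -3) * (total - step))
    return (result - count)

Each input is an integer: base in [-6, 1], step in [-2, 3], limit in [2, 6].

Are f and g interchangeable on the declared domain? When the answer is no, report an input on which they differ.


At base=-6, step=-2, limit=2: f gives 7, g gives -29.
verdict: not equivalent; witness: base=-6, step=-2, limit=2


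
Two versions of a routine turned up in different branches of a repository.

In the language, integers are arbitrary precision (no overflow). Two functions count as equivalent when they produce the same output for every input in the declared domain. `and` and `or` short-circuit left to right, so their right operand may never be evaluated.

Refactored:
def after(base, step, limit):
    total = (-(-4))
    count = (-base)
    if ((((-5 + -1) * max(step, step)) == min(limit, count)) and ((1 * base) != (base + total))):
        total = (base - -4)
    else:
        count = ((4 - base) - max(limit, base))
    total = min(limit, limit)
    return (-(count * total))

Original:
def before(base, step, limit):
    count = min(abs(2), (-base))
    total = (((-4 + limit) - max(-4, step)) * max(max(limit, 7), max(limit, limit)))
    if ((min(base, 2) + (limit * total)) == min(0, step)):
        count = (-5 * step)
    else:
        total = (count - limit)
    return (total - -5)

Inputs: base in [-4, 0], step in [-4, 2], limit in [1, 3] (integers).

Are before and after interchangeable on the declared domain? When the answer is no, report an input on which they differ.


Take base=-4, step=-4, limit=1.
before: count = 2; total = 7; ((min(base, 2) + (limit * total)) == min(0, step)) -> false; total = 1; return 6
after: total = 4; count = 4; ((((-5 + -1) * max(step, step)) == min(limit, count)) and ((1 * base) != (base + total))) -> false; count = 7; total = 1; return -7
6 != -7, so the rewrite changes behavior.
verdict: not equivalent; witness: base=-4, step=-4, limit=1
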